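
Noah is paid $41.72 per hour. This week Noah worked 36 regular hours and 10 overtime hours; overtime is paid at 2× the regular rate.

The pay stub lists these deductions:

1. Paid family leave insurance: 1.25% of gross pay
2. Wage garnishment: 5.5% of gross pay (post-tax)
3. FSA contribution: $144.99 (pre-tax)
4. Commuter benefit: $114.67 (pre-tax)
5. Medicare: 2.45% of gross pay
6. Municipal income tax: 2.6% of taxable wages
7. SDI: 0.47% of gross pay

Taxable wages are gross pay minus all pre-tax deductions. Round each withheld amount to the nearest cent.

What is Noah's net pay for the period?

$1,796.75

Regular pay: 36 × $41.72 = $1,501.92
Overtime pay: 10 × $41.72 × 2 = $834.40
Gross pay = $1,501.92 + $834.40 = $2,336.32
Commuter benefit: $114.67
FSA contribution: $144.99
Pre-tax total = $114.67 + $144.99 = $259.66
Taxable wages = $2,336.32 − $259.66 = $2,076.66
Municipal income tax: $2,076.66 × 0.026 = $53.99
SDI: $2,336.32 × 0.0047 = $10.98
Paid family leave insurance: $2,336.32 × 0.0125 = $29.20
Medicare: $2,336.32 × 0.0245 = $57.24
Wage garnishment: $2,336.32 × 0.055 = $128.50
Total deductions = $114.67 + $144.99 + $53.99 + $10.98 + $29.20 + $57.24 + $128.50 = $539.57
Net pay = $2,336.32 − $539.57 = $1,796.75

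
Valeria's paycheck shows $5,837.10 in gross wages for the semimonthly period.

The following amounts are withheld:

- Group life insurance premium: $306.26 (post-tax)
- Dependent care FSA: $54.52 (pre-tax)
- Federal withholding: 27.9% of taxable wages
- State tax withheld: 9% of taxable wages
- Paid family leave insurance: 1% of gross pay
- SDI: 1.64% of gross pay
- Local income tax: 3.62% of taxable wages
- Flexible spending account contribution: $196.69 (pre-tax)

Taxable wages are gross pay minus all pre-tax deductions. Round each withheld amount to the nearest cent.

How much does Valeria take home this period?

Flexible spending account contribution: $196.69
Dependent care FSA: $54.52
Pre-tax total = $196.69 + $54.52 = $251.21
Taxable wages = $5,837.10 − $251.21 = $5,585.89
Local income tax: $5,585.89 × 0.0362 = $202.21
State tax withheld: $5,585.89 × 0.09 = $502.73
Federal withholding: $5,585.89 × 0.279 = $1,558.46
SDI: $5,837.10 × 0.0164 = $95.73
Paid family leave insurance: $5,837.10 × 0.01 = $58.37
Group life insurance premium: $306.26
Total deductions = $196.69 + $54.52 + $202.21 + $502.73 + $1,558.46 + $95.73 + $58.37 + $306.26 = $2,974.97
Net pay = $5,837.10 − $2,974.97 = $2,862.13

$2,862.13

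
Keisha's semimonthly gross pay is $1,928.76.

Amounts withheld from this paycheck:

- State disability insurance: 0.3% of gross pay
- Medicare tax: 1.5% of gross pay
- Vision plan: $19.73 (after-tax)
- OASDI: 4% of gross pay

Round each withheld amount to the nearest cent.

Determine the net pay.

OASDI: $1,928.76 × 0.04 = $77.15
Medicare tax: $1,928.76 × 0.015 = $28.93
State disability insurance: $1,928.76 × 0.003 = $5.79
Vision plan: $19.73
Total deductions = $77.15 + $28.93 + $5.79 + $19.73 = $131.60
Net pay = $1,928.76 − $131.60 = $1,797.16

$1,797.16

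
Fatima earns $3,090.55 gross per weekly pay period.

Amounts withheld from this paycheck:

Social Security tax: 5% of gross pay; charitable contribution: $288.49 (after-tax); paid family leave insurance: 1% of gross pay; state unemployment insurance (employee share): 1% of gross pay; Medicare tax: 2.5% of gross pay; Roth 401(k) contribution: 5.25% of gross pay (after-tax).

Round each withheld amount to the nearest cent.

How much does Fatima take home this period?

$2,346.20

State unemployment insurance (employee share): $3,090.55 × 0.01 = $30.91
Paid family leave insurance: $3,090.55 × 0.01 = $30.91
Medicare tax: $3,090.55 × 0.025 = $77.26
Social Security tax: $3,090.55 × 0.05 = $154.53
Roth 401(k) contribution: $3,090.55 × 0.0525 = $162.25
Charitable contribution: $288.49
Total deductions = $30.91 + $30.91 + $77.26 + $154.53 + $162.25 + $288.49 = $744.35
Net pay = $3,090.55 − $744.35 = $2,346.20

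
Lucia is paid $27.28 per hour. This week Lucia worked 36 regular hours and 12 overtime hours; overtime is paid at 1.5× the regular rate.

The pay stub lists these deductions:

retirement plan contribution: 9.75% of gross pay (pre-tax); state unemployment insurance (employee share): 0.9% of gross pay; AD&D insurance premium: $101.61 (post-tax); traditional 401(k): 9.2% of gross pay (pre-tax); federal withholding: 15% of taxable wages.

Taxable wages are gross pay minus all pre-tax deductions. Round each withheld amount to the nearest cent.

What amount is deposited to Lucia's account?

$900.00

Regular pay: 36 × $27.28 = $982.08
Overtime pay: 12 × $27.28 × 1.5 = $491.04
Gross pay = $982.08 + $491.04 = $1,473.12
Traditional 401(k): $1,473.12 × 0.092 = $135.53
Retirement plan contribution: $1,473.12 × 0.0975 = $143.63
Pre-tax total = $135.53 + $143.63 = $279.16
Taxable wages = $1,473.12 − $279.16 = $1,193.96
Federal withholding: $1,193.96 × 0.15 = $179.09
State unemployment insurance (employee share): $1,473.12 × 0.009 = $13.26
AD&D insurance premium: $101.61
Total deductions = $135.53 + $143.63 + $179.09 + $13.26 + $101.61 = $573.12
Net pay = $1,473.12 − $573.12 = $900.00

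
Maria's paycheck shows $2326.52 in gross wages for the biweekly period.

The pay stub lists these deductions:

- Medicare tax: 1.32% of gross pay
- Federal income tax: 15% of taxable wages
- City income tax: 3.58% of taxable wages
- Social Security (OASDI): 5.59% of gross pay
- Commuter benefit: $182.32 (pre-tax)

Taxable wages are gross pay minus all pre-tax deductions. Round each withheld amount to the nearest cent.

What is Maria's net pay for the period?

$1585.05

Commuter benefit: $182.32
Taxable wages = $2326.52 − $182.32 = $2144.20
City income tax: $2144.20 × 0.0358 = $76.76
Federal income tax: $2144.20 × 0.15 = $321.63
Medicare tax: $2326.52 × 0.0132 = $30.71
Social Security (OASDI): $2326.52 × 0.0559 = $130.05
Total deductions = $182.32 + $76.76 + $321.63 + $30.71 + $130.05 = $741.47
Net pay = $2326.52 − $741.47 = $1585.05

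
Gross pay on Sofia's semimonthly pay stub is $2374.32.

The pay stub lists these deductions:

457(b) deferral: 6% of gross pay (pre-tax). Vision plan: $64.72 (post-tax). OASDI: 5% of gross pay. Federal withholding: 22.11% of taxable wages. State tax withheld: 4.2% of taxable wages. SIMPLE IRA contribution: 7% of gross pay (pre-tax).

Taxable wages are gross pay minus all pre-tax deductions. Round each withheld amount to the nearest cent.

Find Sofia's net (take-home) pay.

SIMPLE IRA contribution: $2374.32 × 0.07 = $166.20
457(b) deferral: $2374.32 × 0.06 = $142.46
Pre-tax total = $166.20 + $142.46 = $308.66
Taxable wages = $2374.32 − $308.66 = $2065.66
Federal withholding: $2065.66 × 0.2211 = $456.72
State tax withheld: $2065.66 × 0.042 = $86.76
OASDI: $2374.32 × 0.05 = $118.72
Vision plan: $64.72
Total deductions = $166.20 + $142.46 + $456.72 + $86.76 + $118.72 + $64.72 = $1035.58
Net pay = $2374.32 − $1035.58 = $1338.74

$1338.74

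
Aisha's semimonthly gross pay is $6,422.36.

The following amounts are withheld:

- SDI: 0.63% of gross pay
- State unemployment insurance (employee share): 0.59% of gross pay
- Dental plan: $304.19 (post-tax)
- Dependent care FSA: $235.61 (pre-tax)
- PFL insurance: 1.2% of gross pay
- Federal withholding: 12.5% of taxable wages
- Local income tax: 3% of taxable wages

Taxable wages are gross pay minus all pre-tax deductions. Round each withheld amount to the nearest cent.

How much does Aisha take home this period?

$4,768.20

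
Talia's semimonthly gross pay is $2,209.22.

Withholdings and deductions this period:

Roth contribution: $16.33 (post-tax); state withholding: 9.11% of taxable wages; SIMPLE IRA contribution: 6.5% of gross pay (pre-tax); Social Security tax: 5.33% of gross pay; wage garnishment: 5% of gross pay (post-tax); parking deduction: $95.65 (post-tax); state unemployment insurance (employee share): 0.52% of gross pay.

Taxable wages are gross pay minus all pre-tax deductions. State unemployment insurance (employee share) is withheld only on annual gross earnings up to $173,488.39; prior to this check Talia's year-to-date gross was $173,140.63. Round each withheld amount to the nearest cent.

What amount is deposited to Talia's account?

SIMPLE IRA contribution: $2,209.22 × 0.065 = $143.60
Taxable wages = $2,209.22 − $143.60 = $2,065.62
State withholding: $2,065.62 × 0.0911 = $188.18
Social Security tax: $2,209.22 × 0.0533 = $117.75
State unemployment insurance (employee share): only $173,488.39 − $173,140.63 = $347.76 of this check is subject → $347.76 × 0.0052 = $1.81
Wage garnishment: $2,209.22 × 0.05 = $110.46
Roth contribution: $16.33
Parking deduction: $95.65
Total deductions = $143.60 + $188.18 + $117.75 + $1.81 + $110.46 + $16.33 + $95.65 = $673.78
Net pay = $2,209.22 − $673.78 = $1,535.44

$1,535.44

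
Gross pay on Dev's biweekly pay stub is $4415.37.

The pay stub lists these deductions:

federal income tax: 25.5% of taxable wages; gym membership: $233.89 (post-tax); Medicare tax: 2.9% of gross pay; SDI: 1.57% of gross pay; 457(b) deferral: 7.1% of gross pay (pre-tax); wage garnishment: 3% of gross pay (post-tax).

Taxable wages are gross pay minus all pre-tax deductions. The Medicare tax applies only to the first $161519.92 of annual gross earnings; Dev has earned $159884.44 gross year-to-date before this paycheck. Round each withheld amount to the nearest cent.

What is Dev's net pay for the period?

457(b) deferral: $4415.37 × 0.071 = $313.49
Taxable wages = $4415.37 − $313.49 = $4101.88
Federal income tax: $4101.88 × 0.255 = $1045.98
SDI: $4415.37 × 0.0157 = $69.32
Medicare tax: only $161519.92 − $159884.44 = $1635.48 of this check is subject → $1635.48 × 0.029 = $47.43
Gym membership: $233.89
Wage garnishment: $4415.37 × 0.03 = $132.46
Total deductions = $313.49 + $1045.98 + $69.32 + $47.43 + $233.89 + $132.46 = $1842.57
Net pay = $4415.37 − $1842.57 = $2572.80

$2572.80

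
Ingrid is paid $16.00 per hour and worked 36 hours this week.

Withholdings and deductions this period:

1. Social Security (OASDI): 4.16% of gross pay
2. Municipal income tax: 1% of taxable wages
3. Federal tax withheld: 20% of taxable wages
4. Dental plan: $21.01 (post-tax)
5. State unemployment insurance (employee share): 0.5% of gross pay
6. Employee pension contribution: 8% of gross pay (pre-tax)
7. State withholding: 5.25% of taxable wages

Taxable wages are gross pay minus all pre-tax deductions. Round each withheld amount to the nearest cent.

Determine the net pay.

Gross pay: 36 × $16.00 = $576.00
Employee pension contribution: $576.00 × 0.08 = $46.08
Taxable wages = $576.00 − $46.08 = $529.92
Federal tax withheld: $529.92 × 0.2 = $105.98
State withholding: $529.92 × 0.0525 = $27.82
Municipal income tax: $529.92 × 0.01 = $5.30
Social Security (OASDI): $576.00 × 0.0416 = $23.96
State unemployment insurance (employee share): $576.00 × 0.005 = $2.88
Dental plan: $21.01
Total deductions = $46.08 + $105.98 + $27.82 + $5.30 + $23.96 + $2.88 + $21.01 = $233.03
Net pay = $576.00 − $233.03 = $342.97

$342.97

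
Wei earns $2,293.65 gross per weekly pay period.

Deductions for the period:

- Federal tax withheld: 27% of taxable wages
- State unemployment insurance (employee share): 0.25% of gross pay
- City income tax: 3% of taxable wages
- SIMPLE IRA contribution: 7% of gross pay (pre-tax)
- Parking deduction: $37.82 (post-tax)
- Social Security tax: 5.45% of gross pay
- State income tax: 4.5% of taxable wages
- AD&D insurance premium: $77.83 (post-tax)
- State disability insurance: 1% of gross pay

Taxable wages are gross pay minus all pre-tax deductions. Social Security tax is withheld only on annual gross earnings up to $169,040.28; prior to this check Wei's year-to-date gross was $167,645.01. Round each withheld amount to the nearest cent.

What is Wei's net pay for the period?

$1,176.82

SIMPLE IRA contribution: $2,293.65 × 0.07 = $160.56
Taxable wages = $2,293.65 − $160.56 = $2,133.09
City income tax: $2,133.09 × 0.03 = $63.99
State income tax: $2,133.09 × 0.045 = $95.99
Federal tax withheld: $2,133.09 × 0.27 = $575.93
State unemployment insurance (employee share): $2,293.65 × 0.0025 = $5.73
State disability insurance: $2,293.65 × 0.01 = $22.94
Social Security tax: only $169,040.28 − $167,645.01 = $1,395.27 of this check is subject → $1,395.27 × 0.0545 = $76.04
AD&D insurance premium: $77.83
Parking deduction: $37.82
Total deductions = $160.56 + $63.99 + $95.99 + $575.93 + $5.73 + $22.94 + $76.04 + $77.83 + $37.82 = $1,116.83
Net pay = $2,293.65 − $1,116.83 = $1,176.82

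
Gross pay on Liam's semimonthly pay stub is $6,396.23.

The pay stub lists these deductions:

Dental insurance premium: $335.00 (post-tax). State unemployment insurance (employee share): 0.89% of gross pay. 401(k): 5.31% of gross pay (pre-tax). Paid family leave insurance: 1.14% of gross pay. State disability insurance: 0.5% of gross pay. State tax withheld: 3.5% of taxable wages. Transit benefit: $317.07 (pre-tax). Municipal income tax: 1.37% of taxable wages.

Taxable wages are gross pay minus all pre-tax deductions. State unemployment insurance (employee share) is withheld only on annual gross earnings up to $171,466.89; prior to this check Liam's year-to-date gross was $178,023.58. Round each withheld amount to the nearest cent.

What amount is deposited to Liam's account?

401(k): $6,396.23 × 0.0531 = $339.64
Transit benefit: $317.07
Pre-tax total = $339.64 + $317.07 = $656.71
Taxable wages = $6,396.23 − $656.71 = $5,739.52
Municipal income tax: $5,739.52 × 0.0137 = $78.63
State tax withheld: $5,739.52 × 0.035 = $200.88
State disability insurance: $6,396.23 × 0.005 = $31.98
State unemployment insurance (employee share): annual cap $171,466.89 already reached (YTD $178,023.58), so $0.00
Paid family leave insurance: $6,396.23 × 0.0114 = $72.92
Dental insurance premium: $335.00
Total deductions = $339.64 + $317.07 + $78.63 + $200.88 + $31.98 + $0.00 + $72.92 + $335.00 = $1,376.12
Net pay = $6,396.23 − $1,376.12 = $5,020.11

$5,020.11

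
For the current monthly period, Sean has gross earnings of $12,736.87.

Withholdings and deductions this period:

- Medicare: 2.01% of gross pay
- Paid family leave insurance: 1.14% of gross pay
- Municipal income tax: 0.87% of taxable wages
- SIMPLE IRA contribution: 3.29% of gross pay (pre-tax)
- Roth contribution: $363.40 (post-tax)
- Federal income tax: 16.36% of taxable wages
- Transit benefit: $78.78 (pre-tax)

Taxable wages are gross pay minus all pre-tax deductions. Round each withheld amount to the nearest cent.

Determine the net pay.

SIMPLE IRA contribution: $12,736.87 × 0.0329 = $419.04
Transit benefit: $78.78
Pre-tax total = $419.04 + $78.78 = $497.82
Taxable wages = $12,736.87 − $497.82 = $12,239.05
Municipal income tax: $12,239.05 × 0.0087 = $106.48
Federal income tax: $12,239.05 × 0.1636 = $2,002.31
Medicare: $12,736.87 × 0.0201 = $256.01
Paid family leave insurance: $12,736.87 × 0.0114 = $145.20
Roth contribution: $363.40
Total deductions = $419.04 + $78.78 + $106.48 + $2,002.31 + $256.01 + $145.20 + $363.40 = $3,371.22
Net pay = $12,736.87 − $3,371.22 = $9,365.65

$9,365.65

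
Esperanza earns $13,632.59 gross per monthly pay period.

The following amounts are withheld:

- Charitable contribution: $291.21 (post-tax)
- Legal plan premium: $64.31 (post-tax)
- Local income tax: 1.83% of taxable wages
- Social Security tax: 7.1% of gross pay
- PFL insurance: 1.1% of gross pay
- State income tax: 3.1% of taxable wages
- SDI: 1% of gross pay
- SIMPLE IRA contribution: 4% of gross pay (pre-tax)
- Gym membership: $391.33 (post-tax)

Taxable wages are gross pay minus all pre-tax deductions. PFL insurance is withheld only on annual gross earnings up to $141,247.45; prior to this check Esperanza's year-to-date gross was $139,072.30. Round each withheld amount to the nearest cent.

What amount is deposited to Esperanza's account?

$10,567.06

SIMPLE IRA contribution: $13,632.59 × 0.04 = $545.30
Taxable wages = $13,632.59 − $545.30 = $13,087.29
Local income tax: $13,087.29 × 0.0183 = $239.50
State income tax: $13,087.29 × 0.031 = $405.71
SDI: $13,632.59 × 0.01 = $136.33
Social Security tax: $13,632.59 × 0.071 = $967.91
PFL insurance: only $141,247.45 − $139,072.30 = $2,175.15 of this check is subject → $2,175.15 × 0.011 = $23.93
Legal plan premium: $64.31
Charitable contribution: $291.21
Gym membership: $391.33
Total deductions = $545.30 + $239.50 + $405.71 + $136.33 + $967.91 + $23.93 + $64.31 + $291.21 + $391.33 = $3,065.53
Net pay = $13,632.59 − $3,065.53 = $10,567.06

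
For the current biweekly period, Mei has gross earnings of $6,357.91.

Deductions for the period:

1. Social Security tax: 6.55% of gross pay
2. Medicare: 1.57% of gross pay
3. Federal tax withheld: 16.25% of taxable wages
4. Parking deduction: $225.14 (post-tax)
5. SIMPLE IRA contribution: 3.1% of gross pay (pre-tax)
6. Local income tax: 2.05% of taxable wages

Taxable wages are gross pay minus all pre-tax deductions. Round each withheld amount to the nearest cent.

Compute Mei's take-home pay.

$4,291.98

SIMPLE IRA contribution: $6,357.91 × 0.031 = $197.10
Taxable wages = $6,357.91 − $197.10 = $6,160.81
Federal tax withheld: $6,160.81 × 0.1625 = $1,001.13
Local income tax: $6,160.81 × 0.0205 = $126.30
Social Security tax: $6,357.91 × 0.0655 = $416.44
Medicare: $6,357.91 × 0.0157 = $99.82
Parking deduction: $225.14
Total deductions = $197.10 + $1,001.13 + $126.30 + $416.44 + $99.82 + $225.14 = $2,065.93
Net pay = $6,357.91 − $2,065.93 = $4,291.98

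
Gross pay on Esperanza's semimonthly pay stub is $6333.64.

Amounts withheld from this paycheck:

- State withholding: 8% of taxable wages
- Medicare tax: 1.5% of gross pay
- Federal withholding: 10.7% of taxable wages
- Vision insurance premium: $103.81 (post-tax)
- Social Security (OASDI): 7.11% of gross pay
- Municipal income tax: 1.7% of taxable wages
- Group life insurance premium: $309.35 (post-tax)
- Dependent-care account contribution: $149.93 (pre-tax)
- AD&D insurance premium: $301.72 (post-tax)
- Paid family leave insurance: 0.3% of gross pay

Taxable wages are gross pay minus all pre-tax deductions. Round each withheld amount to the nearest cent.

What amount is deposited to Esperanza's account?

Dependent-care account contribution: $149.93
Taxable wages = $6333.64 − $149.93 = $6183.71
State withholding: $6183.71 × 0.08 = $494.70
Municipal income tax: $6183.71 × 0.017 = $105.12
Federal withholding: $6183.71 × 0.107 = $661.66
Paid family leave insurance: $6333.64 × 0.003 = $19.00
Social Security (OASDI): $6333.64 × 0.0711 = $450.32
Medicare tax: $6333.64 × 0.015 = $95.00
Group life insurance premium: $309.35
Vision insurance premium: $103.81
AD&D insurance premium: $301.72
Total deductions = $149.93 + $494.70 + $105.12 + $661.66 + $19.00 + $450.32 + $95.00 + $309.35 + $103.81 + $301.72 = $2690.61
Net pay = $6333.64 − $2690.61 = $3643.03

$3643.03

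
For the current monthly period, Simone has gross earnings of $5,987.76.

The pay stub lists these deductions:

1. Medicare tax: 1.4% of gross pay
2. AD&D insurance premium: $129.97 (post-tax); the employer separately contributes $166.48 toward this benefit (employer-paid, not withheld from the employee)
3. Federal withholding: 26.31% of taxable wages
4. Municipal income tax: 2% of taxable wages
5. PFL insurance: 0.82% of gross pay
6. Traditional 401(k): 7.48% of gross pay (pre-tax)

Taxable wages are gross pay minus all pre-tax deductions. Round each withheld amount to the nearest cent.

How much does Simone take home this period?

$3,708.64

Traditional 401(k): $5,987.76 × 0.0748 = $447.88
Taxable wages = $5,987.76 − $447.88 = $5,539.88
Federal withholding: $5,539.88 × 0.2631 = $1,457.54
Municipal income tax: $5,539.88 × 0.02 = $110.80
PFL insurance: $5,987.76 × 0.0082 = $49.10
Medicare tax: $5,987.76 × 0.014 = $83.83
AD&D insurance premium: $129.97
(Employer's $166.48 toward AD&D insurance premium is not withheld from the employee.)
Total deductions = $447.88 + $1,457.54 + $110.80 + $49.10 + $83.83 + $129.97 = $2,279.12
Net pay = $5,987.76 − $2,279.12 = $3,708.64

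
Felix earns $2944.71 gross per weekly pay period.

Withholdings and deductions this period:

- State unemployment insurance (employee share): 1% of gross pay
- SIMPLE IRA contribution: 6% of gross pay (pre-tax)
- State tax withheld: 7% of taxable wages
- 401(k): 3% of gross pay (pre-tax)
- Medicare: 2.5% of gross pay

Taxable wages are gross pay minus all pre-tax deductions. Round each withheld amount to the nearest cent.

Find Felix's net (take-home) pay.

$2389.04

401(k): $2944.71 × 0.03 = $88.34
SIMPLE IRA contribution: $2944.71 × 0.06 = $176.68
Pre-tax total = $88.34 + $176.68 = $265.02
Taxable wages = $2944.71 − $265.02 = $2679.69
State tax withheld: $2679.69 × 0.07 = $187.58
State unemployment insurance (employee share): $2944.71 × 0.01 = $29.45
Medicare: $2944.71 × 0.025 = $73.62
Total deductions = $88.34 + $176.68 + $187.58 + $29.45 + $73.62 = $555.67
Net pay = $2944.71 − $555.67 = $2389.04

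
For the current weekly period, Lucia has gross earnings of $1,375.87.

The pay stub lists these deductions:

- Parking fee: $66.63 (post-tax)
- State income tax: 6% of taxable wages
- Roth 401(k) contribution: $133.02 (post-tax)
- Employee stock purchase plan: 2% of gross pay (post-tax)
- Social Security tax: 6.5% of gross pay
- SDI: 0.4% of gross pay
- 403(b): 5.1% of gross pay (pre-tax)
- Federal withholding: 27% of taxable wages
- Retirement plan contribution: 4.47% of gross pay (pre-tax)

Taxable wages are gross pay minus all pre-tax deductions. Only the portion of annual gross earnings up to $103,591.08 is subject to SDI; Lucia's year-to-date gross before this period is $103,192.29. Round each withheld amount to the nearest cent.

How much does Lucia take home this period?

$515.42

403(b): $1,375.87 × 0.051 = $70.17
Retirement plan contribution: $1,375.87 × 0.0447 = $61.50
Pre-tax total = $70.17 + $61.50 = $131.67
Taxable wages = $1,375.87 − $131.67 = $1,244.20
Federal withholding: $1,244.20 × 0.27 = $335.93
State income tax: $1,244.20 × 0.06 = $74.65
Social Security tax: $1,375.87 × 0.065 = $89.43
SDI: only $103,591.08 − $103,192.29 = $398.79 of this check is subject → $398.79 × 0.004 = $1.60
Roth 401(k) contribution: $133.02
Parking fee: $66.63
Employee stock purchase plan: $1,375.87 × 0.02 = $27.52
Total deductions = $70.17 + $61.50 + $335.93 + $74.65 + $89.43 + $1.60 + $133.02 + $66.63 + $27.52 = $860.45
Net pay = $1,375.87 − $860.45 = $515.42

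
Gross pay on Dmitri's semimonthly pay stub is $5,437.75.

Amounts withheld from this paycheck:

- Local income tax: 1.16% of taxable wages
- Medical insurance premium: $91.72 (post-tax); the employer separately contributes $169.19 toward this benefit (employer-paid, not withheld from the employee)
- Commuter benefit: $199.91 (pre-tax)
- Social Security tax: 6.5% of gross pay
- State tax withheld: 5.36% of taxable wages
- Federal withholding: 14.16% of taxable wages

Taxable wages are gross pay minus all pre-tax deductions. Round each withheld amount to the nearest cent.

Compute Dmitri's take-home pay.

$3,709.48

Commuter benefit: $199.91
Taxable wages = $5,437.75 − $199.91 = $5,237.84
Local income tax: $5,237.84 × 0.0116 = $60.76
Federal withholding: $5,237.84 × 0.1416 = $741.68
State tax withheld: $5,237.84 × 0.0536 = $280.75
Social Security tax: $5,437.75 × 0.065 = $353.45
Medical insurance premium: $91.72
(Employer's $169.19 toward medical insurance premium is not withheld from the employee.)
Total deductions = $199.91 + $60.76 + $741.68 + $280.75 + $353.45 + $91.72 = $1,728.27
Net pay = $5,437.75 − $1,728.27 = $3,709.48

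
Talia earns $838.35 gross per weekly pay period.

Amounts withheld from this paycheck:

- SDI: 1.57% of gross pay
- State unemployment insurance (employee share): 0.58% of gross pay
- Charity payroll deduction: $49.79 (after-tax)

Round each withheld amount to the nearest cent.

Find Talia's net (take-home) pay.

$770.54

State unemployment insurance (employee share): $838.35 × 0.0058 = $4.86
SDI: $838.35 × 0.0157 = $13.16
Charity payroll deduction: $49.79
Total deductions = $4.86 + $13.16 + $49.79 = $67.81
Net pay = $838.35 − $67.81 = $770.54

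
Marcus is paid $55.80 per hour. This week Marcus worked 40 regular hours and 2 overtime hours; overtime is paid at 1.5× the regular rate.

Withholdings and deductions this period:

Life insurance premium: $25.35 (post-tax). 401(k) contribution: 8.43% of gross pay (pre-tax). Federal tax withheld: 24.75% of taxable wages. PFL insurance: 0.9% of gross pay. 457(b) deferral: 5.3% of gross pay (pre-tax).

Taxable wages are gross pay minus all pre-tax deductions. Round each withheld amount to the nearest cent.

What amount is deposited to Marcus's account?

$1,510.70

Regular pay: 40 × $55.80 = $2,232.00
Overtime pay: 2 × $55.80 × 1.5 = $167.40
Gross pay = $2,232.00 + $167.40 = $2,399.40
401(k) contribution: $2,399.40 × 0.0843 = $202.27
457(b) deferral: $2,399.40 × 0.053 = $127.17
Pre-tax total = $202.27 + $127.17 = $329.44
Taxable wages = $2,399.40 − $329.44 = $2,069.96
Federal tax withheld: $2,069.96 × 0.2475 = $512.32
PFL insurance: $2,399.40 × 0.009 = $21.59
Life insurance premium: $25.35
Total deductions = $202.27 + $127.17 + $512.32 + $21.59 + $25.35 = $888.70
Net pay = $2,399.40 − $888.70 = $1,510.70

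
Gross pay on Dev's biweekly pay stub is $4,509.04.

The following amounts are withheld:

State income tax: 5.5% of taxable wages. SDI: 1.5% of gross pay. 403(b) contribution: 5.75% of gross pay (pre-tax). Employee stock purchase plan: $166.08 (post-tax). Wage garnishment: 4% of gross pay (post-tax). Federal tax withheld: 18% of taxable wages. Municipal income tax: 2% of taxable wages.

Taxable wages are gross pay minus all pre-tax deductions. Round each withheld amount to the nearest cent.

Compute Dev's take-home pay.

403(b) contribution: $4,509.04 × 0.0575 = $259.27
Taxable wages = $4,509.04 − $259.27 = $4,249.77
Municipal income tax: $4,249.77 × 0.02 = $85.00
State income tax: $4,249.77 × 0.055 = $233.74
Federal tax withheld: $4,249.77 × 0.18 = $764.96
SDI: $4,509.04 × 0.015 = $67.64
Wage garnishment: $4,509.04 × 0.04 = $180.36
Employee stock purchase plan: $166.08
Total deductions = $259.27 + $85.00 + $233.74 + $764.96 + $67.64 + $180.36 + $166.08 = $1,757.05
Net pay = $4,509.04 − $1,757.05 = $2,751.99

$2,751.99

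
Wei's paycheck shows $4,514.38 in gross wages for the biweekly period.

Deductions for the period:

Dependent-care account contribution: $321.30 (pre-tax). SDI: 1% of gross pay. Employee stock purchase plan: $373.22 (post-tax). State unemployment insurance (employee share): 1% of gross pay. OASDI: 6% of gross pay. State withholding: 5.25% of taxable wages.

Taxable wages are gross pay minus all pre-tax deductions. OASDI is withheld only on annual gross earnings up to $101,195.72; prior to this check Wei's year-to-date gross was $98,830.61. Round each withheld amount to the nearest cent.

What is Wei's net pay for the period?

$3,367.53

Dependent-care account contribution: $321.30
Taxable wages = $4,514.38 − $321.30 = $4,193.08
State withholding: $4,193.08 × 0.0525 = $220.14
State unemployment insurance (employee share): $4,514.38 × 0.01 = $45.14
OASDI: only $101,195.72 − $98,830.61 = $2,365.11 of this check is subject → $2,365.11 × 0.06 = $141.91
SDI: $4,514.38 × 0.01 = $45.14
Employee stock purchase plan: $373.22
Total deductions = $321.30 + $220.14 + $45.14 + $141.91 + $45.14 + $373.22 = $1,146.85
Net pay = $4,514.38 − $1,146.85 = $3,367.53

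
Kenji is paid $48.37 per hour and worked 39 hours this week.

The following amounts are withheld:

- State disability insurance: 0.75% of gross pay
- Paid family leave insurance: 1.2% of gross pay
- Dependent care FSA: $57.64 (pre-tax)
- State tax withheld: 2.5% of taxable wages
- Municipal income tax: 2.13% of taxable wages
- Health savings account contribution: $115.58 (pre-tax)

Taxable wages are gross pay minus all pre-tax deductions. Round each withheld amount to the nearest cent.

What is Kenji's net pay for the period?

Gross pay: 39 × $48.37 = $1,886.43
Health savings account contribution: $115.58
Dependent care FSA: $57.64
Pre-tax total = $115.58 + $57.64 = $173.22
Taxable wages = $1,886.43 − $173.22 = $1,713.21
State tax withheld: $1,713.21 × 0.025 = $42.83
Municipal income tax: $1,713.21 × 0.0213 = $36.49
Paid family leave insurance: $1,886.43 × 0.012 = $22.64
State disability insurance: $1,886.43 × 0.0075 = $14.15
Total deductions = $115.58 + $57.64 + $42.83 + $36.49 + $22.64 + $14.15 = $289.33
Net pay = $1,886.43 − $289.33 = $1,597.10

$1,597.10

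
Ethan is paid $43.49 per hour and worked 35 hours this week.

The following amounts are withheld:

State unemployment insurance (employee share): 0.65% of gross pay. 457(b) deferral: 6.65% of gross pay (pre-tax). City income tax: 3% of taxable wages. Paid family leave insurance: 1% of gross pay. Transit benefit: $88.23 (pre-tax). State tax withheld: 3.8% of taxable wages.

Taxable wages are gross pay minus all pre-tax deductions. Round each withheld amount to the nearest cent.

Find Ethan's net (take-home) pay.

$1,216.97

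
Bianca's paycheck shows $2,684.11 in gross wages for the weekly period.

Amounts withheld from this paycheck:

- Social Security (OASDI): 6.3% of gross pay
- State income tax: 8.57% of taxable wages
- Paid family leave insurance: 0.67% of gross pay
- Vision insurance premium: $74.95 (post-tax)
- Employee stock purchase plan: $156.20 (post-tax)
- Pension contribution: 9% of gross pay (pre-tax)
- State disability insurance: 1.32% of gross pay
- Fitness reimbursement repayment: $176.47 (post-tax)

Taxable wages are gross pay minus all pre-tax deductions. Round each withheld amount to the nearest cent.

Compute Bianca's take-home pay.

Pension contribution: $2,684.11 × 0.09 = $241.57
Taxable wages = $2,684.11 − $241.57 = $2,442.54
State income tax: $2,442.54 × 0.0857 = $209.33
Social Security (OASDI): $2,684.11 × 0.063 = $169.10
State disability insurance: $2,684.11 × 0.0132 = $35.43
Paid family leave insurance: $2,684.11 × 0.0067 = $17.98
Fitness reimbursement repayment: $176.47
Vision insurance premium: $74.95
Employee stock purchase plan: $156.20
Total deductions = $241.57 + $209.33 + $169.10 + $35.43 + $17.98 + $176.47 + $74.95 + $156.20 = $1,081.03
Net pay = $2,684.11 − $1,081.03 = $1,603.08

$1,603.08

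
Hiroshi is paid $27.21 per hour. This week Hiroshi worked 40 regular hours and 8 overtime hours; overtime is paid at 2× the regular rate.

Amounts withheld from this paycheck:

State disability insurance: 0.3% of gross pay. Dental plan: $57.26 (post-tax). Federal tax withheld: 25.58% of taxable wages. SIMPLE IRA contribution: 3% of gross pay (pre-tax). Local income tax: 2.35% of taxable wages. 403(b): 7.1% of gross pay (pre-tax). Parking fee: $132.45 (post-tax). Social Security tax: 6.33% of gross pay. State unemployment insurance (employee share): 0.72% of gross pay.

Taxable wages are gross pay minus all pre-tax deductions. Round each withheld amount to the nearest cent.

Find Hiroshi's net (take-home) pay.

Regular pay: 40 × $27.21 = $1,088.40
Overtime pay: 8 × $27.21 × 2 = $435.36
Gross pay = $1,088.40 + $435.36 = $1,523.76
403(b): $1,523.76 × 0.071 = $108.19
SIMPLE IRA contribution: $1,523.76 × 0.03 = $45.71
Pre-tax total = $108.19 + $45.71 = $153.90
Taxable wages = $1,523.76 − $153.90 = $1,369.86
Federal tax withheld: $1,369.86 × 0.2558 = $350.41
Local income tax: $1,369.86 × 0.0235 = $32.19
State disability insurance: $1,523.76 × 0.003 = $4.57
State unemployment insurance (employee share): $1,523.76 × 0.0072 = $10.97
Social Security tax: $1,523.76 × 0.0633 = $96.45
Parking fee: $132.45
Dental plan: $57.26
Total deductions = $108.19 + $45.71 + $350.41 + $32.19 + $4.57 + $10.97 + $96.45 + $132.45 + $57.26 = $838.20
Net pay = $1,523.76 − $838.20 = $685.56

$685.56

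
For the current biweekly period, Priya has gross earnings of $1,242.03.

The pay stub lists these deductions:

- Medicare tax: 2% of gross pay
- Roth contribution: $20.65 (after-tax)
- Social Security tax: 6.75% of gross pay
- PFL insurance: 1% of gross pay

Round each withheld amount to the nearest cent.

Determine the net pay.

$1,100.28

PFL insurance: $1,242.03 × 0.01 = $12.42
Medicare tax: $1,242.03 × 0.02 = $24.84
Social Security tax: $1,242.03 × 0.0675 = $83.84
Roth contribution: $20.65
Total deductions = $12.42 + $24.84 + $83.84 + $20.65 = $141.75
Net pay = $1,242.03 − $141.75 = $1,100.28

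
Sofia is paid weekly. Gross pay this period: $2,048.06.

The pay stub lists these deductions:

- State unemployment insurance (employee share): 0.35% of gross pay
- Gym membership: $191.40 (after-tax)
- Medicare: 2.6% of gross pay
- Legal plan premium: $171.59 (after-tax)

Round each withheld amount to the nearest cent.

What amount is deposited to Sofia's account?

State unemployment insurance (employee share): $2,048.06 × 0.0035 = $7.17
Medicare: $2,048.06 × 0.026 = $53.25
Legal plan premium: $171.59
Gym membership: $191.40
Total deductions = $7.17 + $53.25 + $171.59 + $191.40 = $423.41
Net pay = $2,048.06 − $423.41 = $1,624.65

$1,624.65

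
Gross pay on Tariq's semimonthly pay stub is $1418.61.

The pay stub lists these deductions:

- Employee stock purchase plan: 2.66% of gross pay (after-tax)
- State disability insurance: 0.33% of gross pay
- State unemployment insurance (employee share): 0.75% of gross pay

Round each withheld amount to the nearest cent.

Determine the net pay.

State disability insurance: $1418.61 × 0.0033 = $4.68
State unemployment insurance (employee share): $1418.61 × 0.0075 = $10.64
Employee stock purchase plan: $1418.61 × 0.0266 = $37.74
Total deductions = $4.68 + $10.64 + $37.74 = $53.06
Net pay = $1418.61 − $53.06 = $1365.55

$1365.55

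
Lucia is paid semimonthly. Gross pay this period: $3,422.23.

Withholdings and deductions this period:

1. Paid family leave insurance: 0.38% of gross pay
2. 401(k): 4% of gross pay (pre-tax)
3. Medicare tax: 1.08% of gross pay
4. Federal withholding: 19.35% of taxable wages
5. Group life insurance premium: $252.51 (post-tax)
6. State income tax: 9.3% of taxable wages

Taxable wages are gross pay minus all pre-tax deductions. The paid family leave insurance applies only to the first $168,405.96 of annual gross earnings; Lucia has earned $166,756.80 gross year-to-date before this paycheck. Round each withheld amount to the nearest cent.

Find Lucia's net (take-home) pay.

$2,048.35

401(k): $3,422.23 × 0.04 = $136.89
Taxable wages = $3,422.23 − $136.89 = $3,285.34
Federal withholding: $3,285.34 × 0.1935 = $635.71
State income tax: $3,285.34 × 0.093 = $305.54
Paid family leave insurance: only $168,405.96 − $166,756.80 = $1,649.16 of this check is subject → $1,649.16 × 0.0038 = $6.27
Medicare tax: $3,422.23 × 0.0108 = $36.96
Group life insurance premium: $252.51
Total deductions = $136.89 + $635.71 + $305.54 + $6.27 + $36.96 + $252.51 = $1,373.88
Net pay = $3,422.23 − $1,373.88 = $2,048.35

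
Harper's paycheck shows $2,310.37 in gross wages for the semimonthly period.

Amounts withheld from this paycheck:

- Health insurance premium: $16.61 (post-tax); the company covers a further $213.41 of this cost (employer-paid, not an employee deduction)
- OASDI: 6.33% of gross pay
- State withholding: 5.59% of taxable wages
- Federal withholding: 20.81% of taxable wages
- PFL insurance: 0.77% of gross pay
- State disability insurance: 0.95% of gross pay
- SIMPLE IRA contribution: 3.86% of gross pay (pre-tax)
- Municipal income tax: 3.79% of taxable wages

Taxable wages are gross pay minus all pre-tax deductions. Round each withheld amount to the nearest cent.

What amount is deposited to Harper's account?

$1,348.02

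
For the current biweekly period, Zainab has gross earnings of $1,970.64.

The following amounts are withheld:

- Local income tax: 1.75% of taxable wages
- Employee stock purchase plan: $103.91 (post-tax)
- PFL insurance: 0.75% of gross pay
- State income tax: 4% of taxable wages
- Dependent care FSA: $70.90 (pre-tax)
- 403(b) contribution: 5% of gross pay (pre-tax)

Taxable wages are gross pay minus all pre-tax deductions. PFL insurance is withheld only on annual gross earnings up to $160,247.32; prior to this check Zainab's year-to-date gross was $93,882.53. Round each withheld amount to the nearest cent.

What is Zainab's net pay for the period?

Dependent care FSA: $70.90
403(b) contribution: $1,970.64 × 0.05 = $98.53
Pre-tax total = $70.90 + $98.53 = $169.43
Taxable wages = $1,970.64 − $169.43 = $1,801.21
State income tax: $1,801.21 × 0.04 = $72.05
Local income tax: $1,801.21 × 0.0175 = $31.52
PFL insurance: cap not yet reached, full $1,970.64 is subject → $1,970.64 × 0.0075 = $14.78
Employee stock purchase plan: $103.91
Total deductions = $70.90 + $98.53 + $72.05 + $31.52 + $14.78 + $103.91 = $391.69
Net pay = $1,970.64 − $391.69 = $1,578.95

$1,578.95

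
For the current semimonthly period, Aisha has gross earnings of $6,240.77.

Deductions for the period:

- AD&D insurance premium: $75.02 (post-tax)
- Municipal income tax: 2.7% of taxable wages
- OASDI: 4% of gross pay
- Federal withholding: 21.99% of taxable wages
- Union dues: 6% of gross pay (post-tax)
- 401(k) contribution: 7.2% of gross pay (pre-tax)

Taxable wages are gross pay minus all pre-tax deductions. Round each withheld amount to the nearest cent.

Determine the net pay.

401(k) contribution: $6,240.77 × 0.072 = $449.34
Taxable wages = $6,240.77 − $449.34 = $5,791.43
Federal withholding: $5,791.43 × 0.2199 = $1,273.54
Municipal income tax: $5,791.43 × 0.027 = $156.37
OASDI: $6,240.77 × 0.04 = $249.63
AD&D insurance premium: $75.02
Union dues: $6,240.77 × 0.06 = $374.45
Total deductions = $449.34 + $1,273.54 + $156.37 + $249.63 + $75.02 + $374.45 = $2,578.35
Net pay = $6,240.77 − $2,578.35 = $3,662.42

$3,662.42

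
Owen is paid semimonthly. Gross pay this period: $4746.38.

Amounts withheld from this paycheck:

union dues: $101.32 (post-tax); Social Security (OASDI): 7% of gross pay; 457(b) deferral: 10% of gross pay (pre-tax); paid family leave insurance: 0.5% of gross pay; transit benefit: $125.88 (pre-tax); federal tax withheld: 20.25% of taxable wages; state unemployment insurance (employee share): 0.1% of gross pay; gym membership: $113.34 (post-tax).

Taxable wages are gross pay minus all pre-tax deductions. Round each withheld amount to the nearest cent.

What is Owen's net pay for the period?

$2730.93

Transit benefit: $125.88
457(b) deferral: $4746.38 × 0.1 = $474.64
Pre-tax total = $125.88 + $474.64 = $600.52
Taxable wages = $4746.38 − $600.52 = $4145.86
Federal tax withheld: $4145.86 × 0.2025 = $839.54
State unemployment insurance (employee share): $4746.38 × 0.001 = $4.75
Social Security (OASDI): $4746.38 × 0.07 = $332.25
Paid family leave insurance: $4746.38 × 0.005 = $23.73
Union dues: $101.32
Gym membership: $113.34
Total deductions = $125.88 + $474.64 + $839.54 + $4.75 + $332.25 + $23.73 + $101.32 + $113.34 = $2015.45
Net pay = $4746.38 − $2015.45 = $2730.93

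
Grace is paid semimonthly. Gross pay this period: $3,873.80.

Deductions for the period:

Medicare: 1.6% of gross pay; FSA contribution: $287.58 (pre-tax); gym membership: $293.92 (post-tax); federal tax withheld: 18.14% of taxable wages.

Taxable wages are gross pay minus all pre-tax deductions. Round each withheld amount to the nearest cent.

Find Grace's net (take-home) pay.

FSA contribution: $287.58
Taxable wages = $3,873.80 − $287.58 = $3,586.22
Federal tax withheld: $3,586.22 × 0.1814 = $650.54
Medicare: $3,873.80 × 0.016 = $61.98
Gym membership: $293.92
Total deductions = $287.58 + $650.54 + $61.98 + $293.92 = $1,294.02
Net pay = $3,873.80 − $1,294.02 = $2,579.78

$2,579.78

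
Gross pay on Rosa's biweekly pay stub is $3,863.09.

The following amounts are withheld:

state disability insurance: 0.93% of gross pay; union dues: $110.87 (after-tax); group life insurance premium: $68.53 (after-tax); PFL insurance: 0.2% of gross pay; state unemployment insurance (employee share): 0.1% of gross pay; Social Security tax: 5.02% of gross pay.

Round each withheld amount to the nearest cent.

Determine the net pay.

$3,442.24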